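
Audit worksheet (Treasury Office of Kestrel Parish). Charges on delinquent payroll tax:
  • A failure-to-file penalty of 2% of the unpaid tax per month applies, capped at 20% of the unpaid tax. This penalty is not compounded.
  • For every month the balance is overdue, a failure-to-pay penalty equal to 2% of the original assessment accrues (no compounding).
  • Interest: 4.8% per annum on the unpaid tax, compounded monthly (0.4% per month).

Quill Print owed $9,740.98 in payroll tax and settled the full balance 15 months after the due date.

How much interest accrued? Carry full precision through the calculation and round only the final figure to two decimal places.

Interest: $9,740.98 × ((1 + 0.004)^15 − 1) = $9,740.98 × 0.0617095… = $601.1107…

$601.11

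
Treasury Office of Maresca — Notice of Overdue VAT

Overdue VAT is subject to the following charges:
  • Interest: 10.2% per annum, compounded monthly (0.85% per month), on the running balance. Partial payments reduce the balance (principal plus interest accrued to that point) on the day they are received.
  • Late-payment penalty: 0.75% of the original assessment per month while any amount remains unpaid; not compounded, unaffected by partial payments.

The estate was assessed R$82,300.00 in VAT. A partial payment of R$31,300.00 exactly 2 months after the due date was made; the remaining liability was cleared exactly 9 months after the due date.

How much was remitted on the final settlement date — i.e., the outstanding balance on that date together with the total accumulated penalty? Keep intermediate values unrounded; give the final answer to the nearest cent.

Balance at month 2: R$82,300.0000 × (1 + 0.0085)^2 = R$83,705.0462…
After R$31,300.00 payment: R$83,705.0462… − R$31,300.00 = R$52,405.0462…
Balance at month 9: R$52,405.0462… × (1 + 0.0085)^7 = R$55,603.7940…
Penalty: 9 × 0.75% × R$82,300.00 = R$5,555.25
Final settlement = outstanding balance + penalty = R$55,603.7940… + R$5,555.25 = R$61,159.04

R$61,159.04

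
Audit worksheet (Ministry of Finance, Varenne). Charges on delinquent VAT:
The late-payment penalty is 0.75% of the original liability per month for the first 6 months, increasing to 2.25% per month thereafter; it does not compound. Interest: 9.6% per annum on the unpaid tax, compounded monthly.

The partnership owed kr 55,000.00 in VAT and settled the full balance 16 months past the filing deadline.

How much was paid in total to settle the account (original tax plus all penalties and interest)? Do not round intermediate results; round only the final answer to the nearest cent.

Penalty, months 1–6: 6 × 0.75% × kr 55,000.00 = kr 2,475.00
Penalty, months 7–16: 10 × 2.25% × kr 55,000.00 = kr 12,375.00
Interest (9.6%/yr ÷ 12 = 0.8%/month): kr 55,000.00 × ((1 + 0.008)^16 − 1) = kr 7,478.5876…
Total = kr 55,000.00 + kr 14,850.0000 + kr 7,478.5876… = kr 77,328.59

kr 77,328.59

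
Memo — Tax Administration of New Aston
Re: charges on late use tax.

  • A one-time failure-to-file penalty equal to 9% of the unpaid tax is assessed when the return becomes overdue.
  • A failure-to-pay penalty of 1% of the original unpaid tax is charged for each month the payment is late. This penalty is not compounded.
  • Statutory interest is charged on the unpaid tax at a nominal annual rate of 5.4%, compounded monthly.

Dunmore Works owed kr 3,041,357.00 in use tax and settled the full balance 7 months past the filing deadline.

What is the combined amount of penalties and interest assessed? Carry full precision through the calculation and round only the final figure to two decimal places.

kr 583,722.95

Failure-to-file penalty: 9% × kr 3,041,357.00 = kr 273,722.13
Failure-to-pay penalty: 7 × 1% × kr 3,041,357.00 = kr 212,894.99
Interest (5.4%/yr ÷ 12 = 0.45%/month): kr 3,041,357.00 × ((1 + 0.0045)^7 − 1) = kr 97,105.8264…
Penalties + interest = kr 486,617.1200 + kr 97,105.8264… = kr 583,722.95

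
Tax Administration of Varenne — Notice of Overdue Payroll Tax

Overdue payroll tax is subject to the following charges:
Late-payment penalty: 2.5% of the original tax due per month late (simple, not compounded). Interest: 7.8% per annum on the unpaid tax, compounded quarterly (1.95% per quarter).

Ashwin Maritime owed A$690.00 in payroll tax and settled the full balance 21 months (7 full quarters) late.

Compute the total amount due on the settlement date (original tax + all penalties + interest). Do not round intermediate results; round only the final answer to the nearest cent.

Late-payment penalty: 21 × 2.5% × A$690.00 = A$362.25
Interest: A$690.00 × ((1 + 0.0195)^7 − 1) = A$690.00 × 0.1447499… = A$99.8774…
Total = A$690.00 + A$362.2500 + A$99.8774… = A$1,152.13

A$1,152.13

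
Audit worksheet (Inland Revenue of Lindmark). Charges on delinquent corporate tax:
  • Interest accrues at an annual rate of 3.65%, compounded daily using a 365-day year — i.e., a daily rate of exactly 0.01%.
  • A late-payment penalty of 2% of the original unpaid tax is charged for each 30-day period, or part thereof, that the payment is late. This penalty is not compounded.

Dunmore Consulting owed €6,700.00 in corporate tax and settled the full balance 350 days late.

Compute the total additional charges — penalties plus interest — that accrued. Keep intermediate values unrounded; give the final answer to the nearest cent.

€1,846.64

Penalty periods: ⌈350/30⌉ = 12; penalty = 12 × 2% × €6,700.00 = €1,608.00
Interest: €6,700.00 × ((1 + 0.0001)^350 − 1) = €6,700.00 × 0.03561790… = €238.6399…
Penalties + interest = €1,608.0000 + €238.6399… = €1,846.64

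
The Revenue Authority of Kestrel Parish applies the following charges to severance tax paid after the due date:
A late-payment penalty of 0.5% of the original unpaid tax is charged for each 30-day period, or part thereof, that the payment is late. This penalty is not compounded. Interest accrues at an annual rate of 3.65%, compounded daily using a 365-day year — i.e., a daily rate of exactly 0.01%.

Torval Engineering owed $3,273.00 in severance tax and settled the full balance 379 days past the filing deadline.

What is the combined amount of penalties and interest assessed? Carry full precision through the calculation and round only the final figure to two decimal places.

Penalty periods: ⌈379/30⌉ = 13; penalty = 13 × 0.5% × $3,273.00 = $212.75…
Interest: $3,273.00 × ((1 + 0.0001)^379 − 1) = $3,273.00 × 0.03862540… = $126.4209…
Penalties + interest = $212.7450 + $126.4209… = $339.17

$339.17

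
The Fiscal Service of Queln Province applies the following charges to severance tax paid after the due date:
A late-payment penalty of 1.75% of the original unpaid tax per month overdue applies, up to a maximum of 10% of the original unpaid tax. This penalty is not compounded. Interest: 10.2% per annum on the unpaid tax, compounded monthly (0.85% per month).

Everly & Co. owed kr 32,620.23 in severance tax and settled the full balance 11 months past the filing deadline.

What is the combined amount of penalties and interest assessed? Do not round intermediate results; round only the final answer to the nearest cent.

kr 6,445.00

Penalty (uncapped): 11 × 1.75% × kr 32,620.23 = kr 6,279.39…; cap = 10% × kr 32,620.23 = kr 3,262.02… → penalty = kr 3,262.02…
Interest: kr 32,620.23 × ((1 + 0.0085)^11 − 1) = kr 32,620.23 × 0.0975768… = kr 3,182.9784…
Penalties + interest = kr 3,262.0230 + kr 3,182.9784… = kr 6,445.00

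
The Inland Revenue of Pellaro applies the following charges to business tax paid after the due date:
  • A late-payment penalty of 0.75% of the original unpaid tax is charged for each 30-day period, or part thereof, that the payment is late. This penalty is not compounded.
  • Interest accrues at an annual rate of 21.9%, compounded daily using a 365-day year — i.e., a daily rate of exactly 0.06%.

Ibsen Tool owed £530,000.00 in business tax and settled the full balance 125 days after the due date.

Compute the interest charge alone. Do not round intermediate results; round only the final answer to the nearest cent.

Interest: £530,000.00 × ((1 + 0.0006)^125 − 1) = £530,000.00 × 0.07785991… = £41,265.7515…

£41,265.75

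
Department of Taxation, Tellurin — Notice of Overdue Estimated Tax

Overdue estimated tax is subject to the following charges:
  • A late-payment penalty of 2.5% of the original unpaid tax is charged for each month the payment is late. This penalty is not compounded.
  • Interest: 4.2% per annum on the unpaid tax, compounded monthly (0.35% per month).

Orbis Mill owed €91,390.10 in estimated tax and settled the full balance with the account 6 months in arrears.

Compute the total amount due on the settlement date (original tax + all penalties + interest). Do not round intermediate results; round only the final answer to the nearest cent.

€107,034.68

Late-payment penalty = 2.5% × €91,390.10 × 6 mo = €13,708.52…
Interest: €91,390.10 × ((1 + 0.0035)^6 − 1) = €91,390.10 × 0.0211846… = €1,936.0636…
Total = €91,390.10 + €13,708.5150 + €1,936.0636… = €107,034.68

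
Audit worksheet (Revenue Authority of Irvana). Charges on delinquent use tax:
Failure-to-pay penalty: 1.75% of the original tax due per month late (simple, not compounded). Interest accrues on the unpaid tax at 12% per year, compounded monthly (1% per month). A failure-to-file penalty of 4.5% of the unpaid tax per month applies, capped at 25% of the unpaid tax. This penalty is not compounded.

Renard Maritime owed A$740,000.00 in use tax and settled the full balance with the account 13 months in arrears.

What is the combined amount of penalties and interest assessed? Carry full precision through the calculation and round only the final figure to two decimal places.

A$455,539.03

Failure-to-file: 13 × 4.5% × A$740,000.00 = A$432,900.00, capped at 25% × A$740,000.00 = A$185,000.00
Failure-to-pay penalty = 1.75% × A$740,000.00 × 13 mo = A$168,350.00
Interest: A$740,000.00 × ((1 + 0.01)^13 − 1) = A$740,000.00 × 0.1380933… = A$102,189.0275…
Penalties + interest = A$353,350.0000 + A$102,189.0275… = A$455,539.03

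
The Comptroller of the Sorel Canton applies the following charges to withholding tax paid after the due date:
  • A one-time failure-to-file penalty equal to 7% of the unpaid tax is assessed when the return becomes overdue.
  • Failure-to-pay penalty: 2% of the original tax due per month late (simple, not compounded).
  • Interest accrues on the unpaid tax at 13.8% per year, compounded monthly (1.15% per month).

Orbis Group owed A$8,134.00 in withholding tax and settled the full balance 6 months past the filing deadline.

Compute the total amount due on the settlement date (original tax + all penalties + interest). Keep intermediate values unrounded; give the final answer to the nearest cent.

A$10,257.09

Failure-to-file penalty: 7% × A$8,134.00 = A$569.38
Failure-to-pay penalty: 6 × 2% × A$8,134.00 = A$976.08
Interest: A$8,134.00 × ((1 + 0.0115)^6 − 1) = A$8,134.00 × 0.0710144… = A$577.6314…
Total = A$8,134.00 + A$1,545.4600 + A$577.6314… = A$10,257.09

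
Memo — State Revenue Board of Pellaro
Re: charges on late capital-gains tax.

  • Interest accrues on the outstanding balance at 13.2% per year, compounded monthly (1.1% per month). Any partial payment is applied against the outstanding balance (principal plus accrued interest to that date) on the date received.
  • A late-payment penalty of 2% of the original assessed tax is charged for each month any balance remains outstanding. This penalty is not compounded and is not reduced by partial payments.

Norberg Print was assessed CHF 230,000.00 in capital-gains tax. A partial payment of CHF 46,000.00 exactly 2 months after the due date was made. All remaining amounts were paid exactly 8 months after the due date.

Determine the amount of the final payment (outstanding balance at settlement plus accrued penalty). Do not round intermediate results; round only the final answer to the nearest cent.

CHF 238,715.90

Balance at month 2: CHF 230,000.0000 × (1 + 0.011)^2 = CHF 235,087.8300
After CHF 46,000.00 payment: CHF 235,087.8300 − CHF 46,000.00 = CHF 189,087.8300
Balance at month 8: CHF 189,087.8300 × (1 + 0.011)^6 = CHF 201,915.8964…
Penalty: 8 × 2% × CHF 230,000.00 = CHF 36,800.00
Final settlement = outstanding balance + penalty = CHF 201,915.8964… + CHF 36,800.00 = CHF 238,715.90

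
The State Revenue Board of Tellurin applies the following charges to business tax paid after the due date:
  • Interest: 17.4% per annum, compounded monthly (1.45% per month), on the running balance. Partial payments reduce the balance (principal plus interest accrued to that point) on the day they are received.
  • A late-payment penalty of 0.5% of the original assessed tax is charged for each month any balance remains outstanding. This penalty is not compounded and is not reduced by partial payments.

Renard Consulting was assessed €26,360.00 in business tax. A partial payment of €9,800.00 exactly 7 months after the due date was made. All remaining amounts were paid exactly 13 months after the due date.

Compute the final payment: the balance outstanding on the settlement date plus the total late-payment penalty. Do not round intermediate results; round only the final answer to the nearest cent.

€22,814.28

Balance at month 7: €26,360.0000 × (1 + 0.0145)^7 = €29,154.7798…
After €9,800.00 payment: €29,154.7798… − €9,800.00 = €19,354.7798…
Balance at month 13: €19,354.7798… × (1 + 0.0145)^6 = €21,100.8788…
Penalty: 13 × 0.5% × €26,360.00 = €1,713.40
Final settlement = outstanding balance + penalty = €21,100.8788… + €1,713.40 = €22,814.28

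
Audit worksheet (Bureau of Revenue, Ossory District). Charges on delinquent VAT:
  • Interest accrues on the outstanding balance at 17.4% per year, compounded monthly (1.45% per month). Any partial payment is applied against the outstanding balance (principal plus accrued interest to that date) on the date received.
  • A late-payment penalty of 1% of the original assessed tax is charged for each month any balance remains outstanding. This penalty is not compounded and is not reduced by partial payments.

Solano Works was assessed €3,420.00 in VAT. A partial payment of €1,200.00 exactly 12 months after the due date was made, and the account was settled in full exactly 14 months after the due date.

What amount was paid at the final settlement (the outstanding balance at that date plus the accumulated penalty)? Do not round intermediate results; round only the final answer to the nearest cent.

€3,427.39

Balance at month 12: €3,420.0000 × (1 + 0.0145)^12 = €4,064.9080…
After €1,200.00 payment: €4,064.9080… − €1,200.00 = €2,864.9080…
Balance at month 14: €2,864.9080… × (1 + 0.0145)^2 = €2,948.5927…
Penalty: 14 × 1% × €3,420.00 = €478.80
Final settlement = outstanding balance + penalty = €2,948.5927… + €478.80 = €3,427.39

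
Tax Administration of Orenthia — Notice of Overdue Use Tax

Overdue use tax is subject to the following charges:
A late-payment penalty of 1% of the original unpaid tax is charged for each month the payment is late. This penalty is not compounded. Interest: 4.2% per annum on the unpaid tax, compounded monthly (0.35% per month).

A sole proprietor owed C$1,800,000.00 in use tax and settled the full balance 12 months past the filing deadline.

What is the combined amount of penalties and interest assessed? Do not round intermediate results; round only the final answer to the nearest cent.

Late-payment penalty: 12 × 1% × C$1,800,000.00 = C$216,000.00
Interest: C$1,800,000.00 × ((1 + 0.0035)^12 − 1) = C$1,800,000.00 × 0.0428180… = C$77,072.4130…
Penalties + interest = C$216,000.0000 + C$77,072.4130… = C$293,072.41

C$293,072.41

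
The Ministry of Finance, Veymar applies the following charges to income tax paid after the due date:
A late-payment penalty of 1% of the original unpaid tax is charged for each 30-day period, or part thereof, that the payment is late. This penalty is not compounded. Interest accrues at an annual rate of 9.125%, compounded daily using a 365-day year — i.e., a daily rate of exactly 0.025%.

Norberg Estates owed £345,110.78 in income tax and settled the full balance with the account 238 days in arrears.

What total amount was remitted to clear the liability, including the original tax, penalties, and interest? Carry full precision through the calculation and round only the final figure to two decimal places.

Penalty periods: ⌈238/30⌉ = 8; penalty = 8 × 1% × £345,110.78 = £27,608.86…
Interest: £345,110.78 × ((1 + 0.00025)^238 − 1) = £345,110.78 × 0.06129787… = £21,154.5553…
Total = £345,110.78 + £27,608.8624 + £21,154.5553… = £393,874.20

£393,874.20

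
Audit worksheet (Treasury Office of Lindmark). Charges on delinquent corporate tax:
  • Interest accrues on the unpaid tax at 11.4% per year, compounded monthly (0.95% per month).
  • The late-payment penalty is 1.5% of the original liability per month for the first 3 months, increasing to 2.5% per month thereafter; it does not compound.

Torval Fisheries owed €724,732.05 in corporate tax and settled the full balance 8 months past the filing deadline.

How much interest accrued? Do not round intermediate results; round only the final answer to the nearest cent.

€56,946.25

Interest: €724,732.05 × ((1 + 0.0095)^8 − 1) = €724,732.05 × 0.0785756… = €56,946.2466…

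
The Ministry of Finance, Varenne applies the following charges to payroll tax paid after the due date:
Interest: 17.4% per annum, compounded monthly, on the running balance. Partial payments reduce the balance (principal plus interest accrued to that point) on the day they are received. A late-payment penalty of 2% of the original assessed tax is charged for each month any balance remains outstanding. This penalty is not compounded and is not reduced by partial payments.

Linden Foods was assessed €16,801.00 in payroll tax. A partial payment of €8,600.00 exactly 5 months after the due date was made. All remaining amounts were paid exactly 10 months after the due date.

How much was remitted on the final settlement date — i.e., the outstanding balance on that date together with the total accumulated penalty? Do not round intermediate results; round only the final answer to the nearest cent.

Monthly rate = 17.4% ÷ 12 = 1.45%
Balance at month 5: €16,801.0000 × (1 + 0.0145)^5 = €18,054.9125…
After €8,600.00 payment: €18,054.9125… − €8,600.00 = €9,454.9125…
Balance at month 10: €9,454.9125… × (1 + 0.0145)^5 = €10,160.5630…
Penalty: 10 × 2% × €16,801.00 = €3,360.20
Final settlement = outstanding balance + penalty = €10,160.5630… + €3,360.20 = €13,520.76

€13,520.76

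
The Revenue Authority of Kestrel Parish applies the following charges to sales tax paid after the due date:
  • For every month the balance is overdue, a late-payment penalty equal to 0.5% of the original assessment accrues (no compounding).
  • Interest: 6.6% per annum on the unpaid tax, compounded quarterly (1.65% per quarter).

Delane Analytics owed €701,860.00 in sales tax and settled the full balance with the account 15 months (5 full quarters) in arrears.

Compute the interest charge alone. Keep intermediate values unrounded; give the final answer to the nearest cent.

€59,846.05

Interest: €701,860.00 × ((1 + 0.0165)^5 − 1) = €701,860.00 × 0.0852678… = €59,846.0532…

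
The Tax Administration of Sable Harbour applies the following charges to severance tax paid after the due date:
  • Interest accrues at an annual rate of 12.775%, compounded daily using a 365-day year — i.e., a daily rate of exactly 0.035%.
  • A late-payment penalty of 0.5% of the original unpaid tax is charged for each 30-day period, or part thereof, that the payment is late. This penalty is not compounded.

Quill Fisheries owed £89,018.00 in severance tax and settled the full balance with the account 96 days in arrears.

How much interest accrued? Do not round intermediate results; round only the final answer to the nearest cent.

Interest: £89,018.00 × ((1 + 0.00035)^96 − 1) = £89,018.00 × 0.03416478… = £3,041.2800…

£3,041.28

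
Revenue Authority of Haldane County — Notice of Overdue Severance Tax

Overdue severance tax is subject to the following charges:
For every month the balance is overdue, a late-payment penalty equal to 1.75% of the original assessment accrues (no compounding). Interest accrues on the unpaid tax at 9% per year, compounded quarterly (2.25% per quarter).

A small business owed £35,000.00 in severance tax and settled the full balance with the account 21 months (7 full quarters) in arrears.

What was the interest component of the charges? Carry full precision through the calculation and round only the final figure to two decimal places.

Interest: £35,000.00 × ((1 + 0.0225)^7 − 1) = £35,000.00 × 0.1685390… = £5,898.8655…

£5,898.87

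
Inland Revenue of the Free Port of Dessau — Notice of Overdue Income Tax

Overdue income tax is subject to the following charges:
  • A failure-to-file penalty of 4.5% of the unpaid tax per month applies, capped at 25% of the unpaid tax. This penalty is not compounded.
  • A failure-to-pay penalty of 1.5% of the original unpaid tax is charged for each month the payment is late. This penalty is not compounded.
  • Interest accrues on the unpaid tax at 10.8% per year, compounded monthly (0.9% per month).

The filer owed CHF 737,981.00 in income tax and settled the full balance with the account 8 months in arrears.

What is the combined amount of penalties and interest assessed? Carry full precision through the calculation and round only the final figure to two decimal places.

CHF 327,891.81

Failure-to-file: 8 × 4.5% × CHF 737,981.00 = CHF 265,673.16, capped at 25% × CHF 737,981.00 = CHF 184,495.25
Failure-to-pay penalty: 8 × 1.5% × CHF 737,981.00 = CHF 88,557.72
Interest: CHF 737,981.00 × ((1 + 0.009)^8 − 1) = CHF 737,981.00 × 0.0743093… = CHF 54,838.8416…
Penalties + interest = CHF 273,052.9700 + CHF 54,838.8416… = CHF 327,891.81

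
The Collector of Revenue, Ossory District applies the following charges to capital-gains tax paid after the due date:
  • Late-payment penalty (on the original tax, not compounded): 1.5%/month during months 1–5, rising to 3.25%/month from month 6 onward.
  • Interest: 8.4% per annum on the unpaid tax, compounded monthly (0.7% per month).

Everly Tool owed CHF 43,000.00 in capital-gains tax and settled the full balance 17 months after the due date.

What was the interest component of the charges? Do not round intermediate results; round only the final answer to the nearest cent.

Interest: CHF 43,000.00 × ((1 + 0.007)^17 − 1) = CHF 43,000.00 × 0.1259031… = CHF 5,413.8316…

CHF 5,413.83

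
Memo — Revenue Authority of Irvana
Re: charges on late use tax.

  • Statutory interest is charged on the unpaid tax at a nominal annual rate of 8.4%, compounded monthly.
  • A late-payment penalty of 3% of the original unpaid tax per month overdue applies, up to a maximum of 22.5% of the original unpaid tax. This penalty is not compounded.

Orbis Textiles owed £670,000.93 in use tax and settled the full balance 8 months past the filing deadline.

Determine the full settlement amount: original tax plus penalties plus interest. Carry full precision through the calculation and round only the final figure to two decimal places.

£859,203.42

Penalty (uncapped): 8 × 3% × £670,000.93 = £160,800.22…; cap = 22.5% × £670,000.93 = £150,750.21… → penalty = £150,750.21…
Interest (8.4%/yr ÷ 12 = 0.7%/month): £670,000.93 × ((1 + 0.007)^8 − 1) = £38,452.2760…
Total = £670,000.93 + £150,750.2093… + £38,452.2760… = £859,203.42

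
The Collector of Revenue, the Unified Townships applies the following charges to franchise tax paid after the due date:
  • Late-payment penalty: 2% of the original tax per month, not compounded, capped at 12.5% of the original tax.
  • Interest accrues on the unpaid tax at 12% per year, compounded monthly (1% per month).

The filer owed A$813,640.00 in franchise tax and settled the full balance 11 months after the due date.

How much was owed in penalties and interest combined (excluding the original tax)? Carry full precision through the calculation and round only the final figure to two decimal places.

A$195,817.39

Penalty (uncapped): 11 × 2% × A$813,640.00 = A$179,000.80; cap = 12.5% × A$813,640.00 = A$101,705.00 → penalty = A$101,705.00
Interest: A$813,640.00 × ((1 + 0.01)^11 − 1) = A$813,640.00 × 0.1156683… = A$94,112.3936…
Penalties + interest = A$101,705.0000 + A$94,112.3936… = A$195,817.39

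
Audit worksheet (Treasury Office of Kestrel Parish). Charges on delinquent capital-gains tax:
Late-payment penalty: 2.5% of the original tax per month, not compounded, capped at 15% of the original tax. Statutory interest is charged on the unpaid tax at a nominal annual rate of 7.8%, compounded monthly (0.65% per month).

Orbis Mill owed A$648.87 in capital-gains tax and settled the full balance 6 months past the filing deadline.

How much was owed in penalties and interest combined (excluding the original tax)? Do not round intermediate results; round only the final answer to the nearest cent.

A$123.05

Penalty (uncapped): 6 × 2.5% × A$648.87 = A$97.33…; cap = 15% × A$648.87 = A$97.33… → penalty = A$97.33…
Interest: A$648.87 × ((1 + 0.0065)^6 − 1) = A$648.87 × 0.0396393… = A$25.7207…
Penalties + interest = A$97.3305 + A$25.7207… = A$123.05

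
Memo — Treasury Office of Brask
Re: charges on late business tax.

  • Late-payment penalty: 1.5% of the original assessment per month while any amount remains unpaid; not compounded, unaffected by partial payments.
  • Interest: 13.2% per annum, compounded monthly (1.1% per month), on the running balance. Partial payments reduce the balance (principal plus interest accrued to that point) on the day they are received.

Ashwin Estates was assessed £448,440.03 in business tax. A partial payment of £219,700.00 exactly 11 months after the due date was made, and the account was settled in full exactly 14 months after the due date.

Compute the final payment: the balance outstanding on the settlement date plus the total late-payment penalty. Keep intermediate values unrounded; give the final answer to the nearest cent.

Balance at month 11: £448,440.0300 × (1 + 0.011)^11 = £505,786.3266…
After £219,700.00 payment: £505,786.3266… − £219,700.00 = £286,086.3266…
Balance at month 14: £286,086.3266… × (1 + 0.011)^3 = £295,631.4055…
Penalty: 14 × 1.5% × £448,440.03 = £94,172.41…
Final settlement = outstanding balance + penalty = £295,631.4055… + £94,172.41… = £389,803.81

£389,803.81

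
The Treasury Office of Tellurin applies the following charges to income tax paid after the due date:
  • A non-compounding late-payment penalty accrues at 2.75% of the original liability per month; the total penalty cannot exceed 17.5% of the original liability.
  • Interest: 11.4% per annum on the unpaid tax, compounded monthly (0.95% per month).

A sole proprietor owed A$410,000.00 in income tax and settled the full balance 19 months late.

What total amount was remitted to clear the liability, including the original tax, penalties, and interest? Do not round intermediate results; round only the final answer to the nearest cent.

A$562,436.38

Penalty (uncapped): 19 × 2.75% × A$410,000.00 = A$214,225.00; cap = 17.5% × A$410,000.00 = A$71,750.00 → penalty = A$71,750.00
Interest: A$410,000.00 × ((1 + 0.0095)^19 − 1) = A$410,000.00 × 0.1967960… = A$80,686.3750…
Total = A$410,000.00 + A$71,750.0000 + A$80,686.3750… = A$562,436.38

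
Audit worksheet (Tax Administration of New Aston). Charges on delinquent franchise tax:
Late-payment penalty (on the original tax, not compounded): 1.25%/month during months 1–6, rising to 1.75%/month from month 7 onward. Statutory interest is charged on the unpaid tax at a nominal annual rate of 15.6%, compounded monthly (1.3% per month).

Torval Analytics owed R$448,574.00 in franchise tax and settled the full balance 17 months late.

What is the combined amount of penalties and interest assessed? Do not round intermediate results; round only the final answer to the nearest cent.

Penalty, months 1–6: 6 × 1.25% × R$448,574.00 = R$33,643.05
Penalty, months 7–17: 11 × 1.75% × R$448,574.00 = R$86,350.50…
Interest: R$448,574.00 × ((1 + 0.013)^17 − 1) = R$448,574.00 × 0.2455483… = R$110,146.5803…
Penalties + interest = R$119,993.5450 + R$110,146.5803… = R$230,140.13

R$230,140.13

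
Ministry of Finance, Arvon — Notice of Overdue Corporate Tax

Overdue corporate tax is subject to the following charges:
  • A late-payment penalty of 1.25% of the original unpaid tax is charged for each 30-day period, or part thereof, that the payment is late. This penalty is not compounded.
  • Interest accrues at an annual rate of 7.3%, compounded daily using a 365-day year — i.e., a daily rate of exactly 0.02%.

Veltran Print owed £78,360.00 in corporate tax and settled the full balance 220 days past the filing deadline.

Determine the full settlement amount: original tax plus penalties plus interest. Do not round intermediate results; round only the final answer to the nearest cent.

Penalty periods: ⌈220/30⌉ = 8; penalty = 8 × 1.25% × £78,360.00 = £7,836.00
Interest: £78,360.00 × ((1 + 0.0002)^220 − 1) = £78,360.00 × 0.04497776… = £3,524.4571…
Total = £78,360.00 + £7,836.0000 + £3,524.4571… = £89,720.46

£89,720.46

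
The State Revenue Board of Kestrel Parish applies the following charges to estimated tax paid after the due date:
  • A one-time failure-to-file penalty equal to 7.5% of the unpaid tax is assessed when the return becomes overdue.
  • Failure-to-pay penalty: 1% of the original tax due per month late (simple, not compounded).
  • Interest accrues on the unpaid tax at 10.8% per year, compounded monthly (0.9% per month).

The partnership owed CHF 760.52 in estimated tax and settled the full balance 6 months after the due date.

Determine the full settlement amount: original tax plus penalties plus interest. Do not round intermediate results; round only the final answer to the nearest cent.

Failure-to-file penalty: 7.5% × CHF 760.52 = CHF 57.04…
Failure-to-pay penalty: 6 × 1% × CHF 760.52 = CHF 45.63…
Interest: CHF 760.52 × ((1 + 0.009)^6 − 1) = CHF 760.52 × 0.0552297… = CHF 42.0033…
Total = CHF 760.52 + CHF 102.6702 + CHF 42.0033… = CHF 905.19

CHF 905.19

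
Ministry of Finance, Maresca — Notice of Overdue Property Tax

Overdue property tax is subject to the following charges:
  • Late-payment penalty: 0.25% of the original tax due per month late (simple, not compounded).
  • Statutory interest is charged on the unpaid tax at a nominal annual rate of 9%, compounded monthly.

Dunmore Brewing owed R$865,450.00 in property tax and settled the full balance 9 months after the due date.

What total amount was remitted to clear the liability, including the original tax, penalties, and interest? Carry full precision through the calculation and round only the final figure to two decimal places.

Late-payment penalty: 9 × 0.25% × R$865,450.00 = R$19,472.63…
Interest (9%/yr ÷ 12 = 0.75%/month): R$865,450.00 × ((1 + 0.0075)^9 − 1) = R$60,201.4283…
Total = R$865,450.00 + R$19,472.6250 + R$60,201.4283… = R$945,124.05

R$945,124.05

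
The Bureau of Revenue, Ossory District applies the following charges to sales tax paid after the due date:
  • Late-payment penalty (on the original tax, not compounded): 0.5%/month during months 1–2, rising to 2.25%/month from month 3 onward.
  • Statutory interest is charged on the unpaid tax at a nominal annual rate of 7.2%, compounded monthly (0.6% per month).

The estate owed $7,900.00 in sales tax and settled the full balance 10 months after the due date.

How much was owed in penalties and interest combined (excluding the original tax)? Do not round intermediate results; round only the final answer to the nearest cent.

$1,988.00

Penalty, months 1–2: 2 × 0.5% × $7,900.00 = $79.00
Penalty, months 3–10: 8 × 2.25% × $7,900.00 = $1,422.00
Interest: $7,900.00 × ((1 + 0.006)^10 − 1) = $7,900.00 × 0.0616462… = $487.0049…
Penalties + interest = $1,501.0000 + $487.0049… = $1,988.00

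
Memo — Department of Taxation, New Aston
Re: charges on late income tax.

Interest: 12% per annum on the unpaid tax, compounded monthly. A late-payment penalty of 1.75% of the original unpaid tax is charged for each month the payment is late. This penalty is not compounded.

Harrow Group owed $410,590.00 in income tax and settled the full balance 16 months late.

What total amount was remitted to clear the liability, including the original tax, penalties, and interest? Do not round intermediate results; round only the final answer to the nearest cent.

$596,414.27

Late-payment penalty = 1.75% × $410,590.00 × 16 mo = $114,965.20
Interest (12%/yr ÷ 12 = 1%/month): $410,590.00 × ((1 + 0.01)^16 − 1) = $70,859.0658…
Total = $410,590.00 + $114,965.2000 + $70,859.0658… = $596,414.27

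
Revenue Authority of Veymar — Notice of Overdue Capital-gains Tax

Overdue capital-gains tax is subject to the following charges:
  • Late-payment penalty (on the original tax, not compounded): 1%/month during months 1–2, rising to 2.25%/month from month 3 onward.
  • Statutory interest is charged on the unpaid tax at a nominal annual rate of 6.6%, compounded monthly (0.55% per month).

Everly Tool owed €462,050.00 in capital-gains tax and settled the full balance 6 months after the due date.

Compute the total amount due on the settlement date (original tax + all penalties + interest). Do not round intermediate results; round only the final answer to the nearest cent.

€528,334.35

Penalty, months 1–2: 2 × 1% × €462,050.00 = €9,241.00
Penalty, months 3–6: 4 × 2.25% × €462,050.00 = €41,584.50
Interest: €462,050.00 × ((1 + 0.0055)^6 − 1) = €462,050.00 × 0.0334571… = €15,458.8490…
Total = €462,050.00 + €50,825.5000 + €15,458.8490… = €528,334.35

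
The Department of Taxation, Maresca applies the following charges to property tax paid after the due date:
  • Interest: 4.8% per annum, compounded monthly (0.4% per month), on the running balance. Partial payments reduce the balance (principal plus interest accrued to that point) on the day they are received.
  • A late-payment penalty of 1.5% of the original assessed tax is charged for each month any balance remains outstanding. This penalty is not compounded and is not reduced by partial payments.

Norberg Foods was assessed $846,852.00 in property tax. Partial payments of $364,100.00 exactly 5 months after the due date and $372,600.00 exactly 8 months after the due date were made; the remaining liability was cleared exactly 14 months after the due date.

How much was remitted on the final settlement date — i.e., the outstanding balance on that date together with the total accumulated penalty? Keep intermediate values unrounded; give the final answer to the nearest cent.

$314,316.00

Balance at month 5: $846,852.0000 × (1 + 0.004)^5 = $863,925.0794…
After $364,100.00 payment: $863,925.0794… − $364,100.00 = $499,825.0794…
Balance at month 8: $499,825.0794… × (1 + 0.004)^3 = $505,847.0039…
After $372,600.00 payment: $505,847.0039… − $372,600.00 = $133,247.0039…
Balance at month 14: $133,247.0039… × (1 + 0.004)^6 = $136,477.0824…
Penalty: 14 × 1.5% × $846,852.00 = $177,838.92
Final settlement = outstanding balance + penalty = $136,477.0824… + $177,838.92 = $314,316.00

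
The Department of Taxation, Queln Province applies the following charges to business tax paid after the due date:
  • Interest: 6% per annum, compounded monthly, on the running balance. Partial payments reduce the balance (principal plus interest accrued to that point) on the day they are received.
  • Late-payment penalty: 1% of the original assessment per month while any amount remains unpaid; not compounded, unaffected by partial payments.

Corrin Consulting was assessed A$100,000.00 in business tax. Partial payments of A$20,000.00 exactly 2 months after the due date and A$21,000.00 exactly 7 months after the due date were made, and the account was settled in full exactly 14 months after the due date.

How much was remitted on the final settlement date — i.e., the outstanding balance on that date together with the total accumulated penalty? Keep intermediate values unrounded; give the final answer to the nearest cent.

A$78,252.44

Monthly rate = 6% ÷ 12 = 0.5%
Balance at month 2: A$100,000.0000 × (1 + 0.005)^2 = A$101,002.5000
After A$20,000.00 payment: A$101,002.5000 − A$20,000.00 = A$81,002.5000
Balance at month 7: A$81,002.5000 × (1 + 0.005)^5 = A$83,047.9146…
After A$21,000.00 payment: A$83,047.9146… − A$21,000.00 = A$62,047.9146…
Balance at month 14: A$62,047.9146… × (1 + 0.005)^7 = A$64,252.4396…
Penalty: 14 × 1% × A$100,000.00 = A$14,000.00
Final settlement = outstanding balance + penalty = A$64,252.4396… + A$14,000.00 = A$78,252.44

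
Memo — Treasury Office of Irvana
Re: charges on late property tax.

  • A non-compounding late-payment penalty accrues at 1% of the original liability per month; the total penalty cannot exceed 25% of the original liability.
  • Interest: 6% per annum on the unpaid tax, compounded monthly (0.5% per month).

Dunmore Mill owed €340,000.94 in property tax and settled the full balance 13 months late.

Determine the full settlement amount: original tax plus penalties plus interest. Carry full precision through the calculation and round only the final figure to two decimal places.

Penalty: 13 × 1% × €340,000.94 = €44,200.12… (below the 25% cap of €85,000.24…)
Interest: €340,000.94 × ((1 + 0.005)^13 − 1) = €340,000.94 × 0.0669862… = €22,775.3713…
Total = €340,000.94 + €44,200.1222 + €22,775.3713… = €406,976.43

€406,976.43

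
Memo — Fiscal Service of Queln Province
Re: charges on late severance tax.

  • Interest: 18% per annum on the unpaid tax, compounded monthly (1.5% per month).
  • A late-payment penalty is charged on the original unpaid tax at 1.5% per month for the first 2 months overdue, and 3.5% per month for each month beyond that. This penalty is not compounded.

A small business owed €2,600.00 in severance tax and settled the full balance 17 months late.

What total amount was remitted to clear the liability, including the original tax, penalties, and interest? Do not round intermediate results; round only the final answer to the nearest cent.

Penalty, months 1–2: 2 × 1.5% × €2,600.00 = €78.00
Penalty, months 3–17: 15 × 3.5% × €2,600.00 = €1,365.00
Interest: €2,600.00 × ((1 + 0.015)^17 − 1) = €2,600.00 × 0.2880203… = €748.8529…
Total = €2,600.00 + €1,443.0000 + €748.8529… = €4,791.85

€4,791.85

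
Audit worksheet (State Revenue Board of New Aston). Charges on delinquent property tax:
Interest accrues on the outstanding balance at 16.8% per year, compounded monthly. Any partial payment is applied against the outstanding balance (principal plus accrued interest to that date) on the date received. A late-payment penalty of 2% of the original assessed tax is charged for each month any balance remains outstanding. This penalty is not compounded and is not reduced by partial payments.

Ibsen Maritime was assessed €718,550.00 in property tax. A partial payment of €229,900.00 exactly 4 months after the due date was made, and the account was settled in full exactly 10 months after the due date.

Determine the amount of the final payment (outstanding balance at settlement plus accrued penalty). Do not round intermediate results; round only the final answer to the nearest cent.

Monthly rate = 16.8% ÷ 12 = 1.4%
Balance at month 4: €718,550.0000 × (1 + 0.014)^4 = €759,641.7292…
After €229,900.00 payment: €759,641.7292… − €229,900.00 = €529,741.7292…
Balance at month 10: €529,741.7292… × (1 + 0.014)^6 = €575,826.8543…
Penalty: 10 × 2% × €718,550.00 = €143,710.00
Final settlement = outstanding balance + penalty = €575,826.8543… + €143,710.00 = €719,536.85

€719,536.85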